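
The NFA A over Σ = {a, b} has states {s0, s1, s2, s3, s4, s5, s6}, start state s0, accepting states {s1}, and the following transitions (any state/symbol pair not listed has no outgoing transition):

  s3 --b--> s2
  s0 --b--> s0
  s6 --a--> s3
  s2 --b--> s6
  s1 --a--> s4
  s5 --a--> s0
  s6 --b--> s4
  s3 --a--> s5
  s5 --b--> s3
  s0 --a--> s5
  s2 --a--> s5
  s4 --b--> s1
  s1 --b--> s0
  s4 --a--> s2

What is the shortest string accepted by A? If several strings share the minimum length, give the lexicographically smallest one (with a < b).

A breadth-first search from s0 reaches an accepting state first via the path s0 → s5 → s3 → s2 → s6 → s4 → s1 on input abbbbb.
No string of length < 6 is accepted (BFS exhausts all shorter strings without reaching an accepting state), and abbbbb is the lexicographically least accepting string of length 6.

abbbbb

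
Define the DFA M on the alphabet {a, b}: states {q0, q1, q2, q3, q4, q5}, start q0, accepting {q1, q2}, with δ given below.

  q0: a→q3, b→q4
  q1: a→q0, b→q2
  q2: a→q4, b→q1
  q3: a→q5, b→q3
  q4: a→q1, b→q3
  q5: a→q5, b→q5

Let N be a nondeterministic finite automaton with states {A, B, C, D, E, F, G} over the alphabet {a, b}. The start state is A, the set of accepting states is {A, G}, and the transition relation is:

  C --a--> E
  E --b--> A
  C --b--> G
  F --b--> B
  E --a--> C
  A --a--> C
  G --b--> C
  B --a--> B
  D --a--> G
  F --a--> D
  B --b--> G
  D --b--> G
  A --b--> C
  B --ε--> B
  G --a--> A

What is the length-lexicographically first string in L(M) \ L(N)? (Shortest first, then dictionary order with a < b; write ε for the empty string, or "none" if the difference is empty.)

The string ba is accepted by M but not by N.
No shorter string lies in the difference, and ba is the lexicographically first length-2 string in L(M) \ L(N).

ba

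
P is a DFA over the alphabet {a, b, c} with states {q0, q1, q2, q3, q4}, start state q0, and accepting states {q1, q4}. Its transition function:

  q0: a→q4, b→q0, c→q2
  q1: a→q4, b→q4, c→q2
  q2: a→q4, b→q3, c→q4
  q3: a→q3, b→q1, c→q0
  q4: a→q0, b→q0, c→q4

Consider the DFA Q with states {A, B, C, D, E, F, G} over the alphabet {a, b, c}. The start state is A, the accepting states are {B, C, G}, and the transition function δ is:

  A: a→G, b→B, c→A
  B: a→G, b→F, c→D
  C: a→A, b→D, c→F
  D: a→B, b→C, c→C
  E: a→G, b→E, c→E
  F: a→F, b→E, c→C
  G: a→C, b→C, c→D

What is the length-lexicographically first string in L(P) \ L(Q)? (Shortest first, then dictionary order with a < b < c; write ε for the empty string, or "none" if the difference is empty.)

ac

The string ac is accepted by P but not by Q.
No shorter string lies in the difference, and ac is the lexicographically first length-2 string in L(P) \ L(Q).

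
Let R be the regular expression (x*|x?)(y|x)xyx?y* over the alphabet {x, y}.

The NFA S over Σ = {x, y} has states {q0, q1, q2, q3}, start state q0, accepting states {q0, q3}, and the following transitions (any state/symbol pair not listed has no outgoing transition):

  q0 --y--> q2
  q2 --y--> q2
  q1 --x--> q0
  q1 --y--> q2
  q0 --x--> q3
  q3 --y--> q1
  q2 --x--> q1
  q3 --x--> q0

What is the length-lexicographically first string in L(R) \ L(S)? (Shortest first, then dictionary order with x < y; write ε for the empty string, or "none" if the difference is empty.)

xxy

The string xxy is accepted by R but not by S.
No shorter string lies in the difference, and xxy is the lexicographically first length-3 string in L(R) \ L(S).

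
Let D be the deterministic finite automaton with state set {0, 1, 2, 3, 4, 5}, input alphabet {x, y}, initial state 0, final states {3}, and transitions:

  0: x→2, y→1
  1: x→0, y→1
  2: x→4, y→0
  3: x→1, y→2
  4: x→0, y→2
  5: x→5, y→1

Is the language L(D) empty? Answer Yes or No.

Yes

The states reachable from the start state are {0, 1, 2, 4}.
None of the accepting states {3} is reachable, so no string is accepted and L(D) = ∅.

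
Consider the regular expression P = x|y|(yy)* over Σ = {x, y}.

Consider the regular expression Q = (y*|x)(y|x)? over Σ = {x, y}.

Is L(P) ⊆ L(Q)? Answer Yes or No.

Converting the expression P to a DFA (subset construction, then merging equivalent states) gives the minimal DFA with states {p0, p1, p2, p3, p4, p5}, start state p0, accepting states {p0, p1, p2, p4} and transitions p0: x→p1, y→p2; p1: x→p3, y→p3; p2: x→p3, y→p4; p3: x→p3, y→p3; p4: x→p3, y→p5; p5: x→p3, y→p4.
Converting the expression Q to a DFA (subset construction, then merging equivalent states) gives the minimal DFA with states {q0, q1, q2, q3, q4}, start state q0, accepting states {q0, q1, q2, q3} and transitions q0: x→q1, y→q2; q1: x→q3, y→q3; q2: x→q3, y→q2; q3: x→q4, y→q4; q4: x→q4, y→q4.
Exploring the product automaton P × Q from the start pair (p0, q0), following both machines on each input symbol, reaches 7 state pairs: (p0, q0), (p1, q1), (p2, q2), (p3, q3), (p4, q2), (p3, q4), (p5, q2).
P accepts in {p0, p1, p2, p4} and Q accepts in {q0, q1, q2, q3}. The reachable pairs whose P-component is accepting are (p0, q0), (p1, q1), (p2, q2), (p4, q2); in each of them the Q-component is accepting too, so the product for L(P) \ L(Q) (P-component accepting, Q-component rejecting) has no reachable accepting pair and the difference is empty.
Hence every string in L(P) is also in L(Q).

Yes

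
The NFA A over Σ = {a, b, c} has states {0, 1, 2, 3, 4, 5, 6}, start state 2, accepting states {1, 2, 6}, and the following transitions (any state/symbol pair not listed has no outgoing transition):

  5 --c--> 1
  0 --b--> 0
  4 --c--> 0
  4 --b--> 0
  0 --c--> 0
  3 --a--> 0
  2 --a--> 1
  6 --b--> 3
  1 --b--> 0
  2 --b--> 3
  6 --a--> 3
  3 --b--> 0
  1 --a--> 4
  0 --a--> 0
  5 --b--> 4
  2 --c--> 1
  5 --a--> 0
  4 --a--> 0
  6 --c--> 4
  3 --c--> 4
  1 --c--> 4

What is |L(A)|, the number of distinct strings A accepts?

3

The useful subgraph on states {1, 2} is acyclic, so L(A) is finite; the longest accepting path visits 2 useful states, giving maximum string length 1.
Counting accepting paths from 2 by length: 1 of length 0, 2 of length 1. Total 3.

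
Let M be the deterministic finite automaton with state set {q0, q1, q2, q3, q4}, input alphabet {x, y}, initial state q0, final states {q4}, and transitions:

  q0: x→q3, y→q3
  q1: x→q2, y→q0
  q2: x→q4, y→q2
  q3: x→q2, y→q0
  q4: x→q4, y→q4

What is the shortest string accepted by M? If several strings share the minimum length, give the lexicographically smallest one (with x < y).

A breadth-first search from q0 reaches an accepting state first via the path q0 → q3 → q2 → q4 on input xxx.
No string of length < 3 is accepted (BFS exhausts all shorter strings without reaching an accepting state), and xxx is the lexicographically least accepting string of length 3.

xxx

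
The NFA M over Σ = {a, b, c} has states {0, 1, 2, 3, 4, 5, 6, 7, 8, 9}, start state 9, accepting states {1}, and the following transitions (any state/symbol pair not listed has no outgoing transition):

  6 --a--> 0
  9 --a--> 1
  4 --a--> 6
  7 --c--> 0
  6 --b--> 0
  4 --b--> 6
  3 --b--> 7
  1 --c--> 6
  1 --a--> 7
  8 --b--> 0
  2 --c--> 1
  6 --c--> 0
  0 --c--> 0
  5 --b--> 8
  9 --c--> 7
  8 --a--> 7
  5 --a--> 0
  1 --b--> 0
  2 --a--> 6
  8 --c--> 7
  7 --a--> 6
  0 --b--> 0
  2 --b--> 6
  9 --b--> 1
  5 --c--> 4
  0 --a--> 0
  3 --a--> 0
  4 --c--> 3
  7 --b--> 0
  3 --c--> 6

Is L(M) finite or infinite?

The useful states (reachable from 9 and able to reach an accepting state) are {1, 9}.
Restricted to these states the transition graph has no cycle, so every accepting path has bounded length and L is finite.

finite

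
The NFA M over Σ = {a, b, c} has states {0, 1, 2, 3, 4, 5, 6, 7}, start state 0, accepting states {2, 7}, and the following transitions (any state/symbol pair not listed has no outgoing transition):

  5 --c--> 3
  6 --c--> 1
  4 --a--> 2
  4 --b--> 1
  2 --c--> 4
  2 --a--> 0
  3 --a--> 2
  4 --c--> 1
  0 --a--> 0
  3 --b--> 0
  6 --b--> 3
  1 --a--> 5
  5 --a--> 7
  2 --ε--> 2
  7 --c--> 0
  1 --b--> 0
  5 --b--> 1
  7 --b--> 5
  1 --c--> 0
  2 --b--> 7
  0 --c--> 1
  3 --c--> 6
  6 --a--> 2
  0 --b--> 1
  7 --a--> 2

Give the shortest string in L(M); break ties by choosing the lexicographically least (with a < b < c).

baa

A breadth-first search from 0 reaches an accepting state first via the path 0 → 1 → 5 → 7 on input baa.
No string of length < 3 is accepted (BFS exhausts all shorter strings without reaching an accepting state), and baa is the lexicographically least accepting string of length 3.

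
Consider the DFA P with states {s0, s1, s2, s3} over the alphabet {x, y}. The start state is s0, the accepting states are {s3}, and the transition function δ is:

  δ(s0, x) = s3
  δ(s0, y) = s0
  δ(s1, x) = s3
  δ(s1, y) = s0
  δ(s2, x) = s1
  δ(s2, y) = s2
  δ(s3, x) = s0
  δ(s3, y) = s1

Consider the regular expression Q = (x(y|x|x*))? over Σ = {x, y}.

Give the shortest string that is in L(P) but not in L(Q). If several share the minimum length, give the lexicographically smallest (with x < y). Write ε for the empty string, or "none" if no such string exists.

The string yx is accepted by P but not by Q.
No shorter string lies in the difference, and yx is the lexicographically first length-2 string in L(P) \ L(Q).

yx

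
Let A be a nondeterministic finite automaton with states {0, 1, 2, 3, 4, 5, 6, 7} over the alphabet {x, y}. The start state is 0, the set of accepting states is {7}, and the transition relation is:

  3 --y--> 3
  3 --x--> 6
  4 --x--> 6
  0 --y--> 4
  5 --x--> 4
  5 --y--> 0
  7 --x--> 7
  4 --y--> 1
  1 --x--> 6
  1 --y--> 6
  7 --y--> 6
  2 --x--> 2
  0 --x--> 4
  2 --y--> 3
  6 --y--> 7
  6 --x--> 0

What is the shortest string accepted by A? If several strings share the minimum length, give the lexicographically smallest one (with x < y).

A breadth-first search from 0 reaches an accepting state first via the path 0 → 4 → 6 → 7 on input xxy.
No string of length < 3 is accepted (BFS exhausts all shorter strings without reaching an accepting state), and xxy is the lexicographically least accepting string of length 3.

xxy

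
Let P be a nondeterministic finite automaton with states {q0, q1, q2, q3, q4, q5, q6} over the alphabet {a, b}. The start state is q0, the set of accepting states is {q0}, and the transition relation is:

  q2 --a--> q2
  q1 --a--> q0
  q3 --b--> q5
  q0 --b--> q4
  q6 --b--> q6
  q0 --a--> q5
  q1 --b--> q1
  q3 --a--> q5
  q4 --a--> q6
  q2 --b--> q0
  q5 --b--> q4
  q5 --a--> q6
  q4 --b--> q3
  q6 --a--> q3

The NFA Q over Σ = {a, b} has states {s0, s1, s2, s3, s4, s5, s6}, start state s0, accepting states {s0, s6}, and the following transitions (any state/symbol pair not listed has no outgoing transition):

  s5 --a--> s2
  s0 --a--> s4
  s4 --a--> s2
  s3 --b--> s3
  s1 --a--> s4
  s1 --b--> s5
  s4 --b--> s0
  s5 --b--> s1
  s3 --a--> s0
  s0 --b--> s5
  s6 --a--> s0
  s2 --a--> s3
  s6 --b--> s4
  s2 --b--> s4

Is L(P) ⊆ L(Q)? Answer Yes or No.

Yes

Exploring the product automaton P × Q from the start pair (q0, s0), following both machines on each input symbol, reaches 24 state pairs: (q0, s0), (q5, s4), (q4, s5), (q6, s2), (q4, s0), (q3, s1), (q3, s3), (q6, s4), (q3, s5), (q5, s5), (q5, s0), (q5, s3), (q3, s2), (q6, s0), (q5, s2), (q5, s1), (q4, s1), (q4, s3), (q3, s4), (q6, s5), (q6, s3), (q4, s4), (q6, s1), (q3, s0).
P accepts in {q0} and Q accepts in {s0, s6}. The reachable pairs whose P-component is accepting are (q0, s0); in each of them the Q-component is accepting too, so the product for L(P) \ L(Q) (P-component accepting, Q-component rejecting) has no reachable accepting pair and the difference is empty.
Hence every string in L(P) is also in L(Q).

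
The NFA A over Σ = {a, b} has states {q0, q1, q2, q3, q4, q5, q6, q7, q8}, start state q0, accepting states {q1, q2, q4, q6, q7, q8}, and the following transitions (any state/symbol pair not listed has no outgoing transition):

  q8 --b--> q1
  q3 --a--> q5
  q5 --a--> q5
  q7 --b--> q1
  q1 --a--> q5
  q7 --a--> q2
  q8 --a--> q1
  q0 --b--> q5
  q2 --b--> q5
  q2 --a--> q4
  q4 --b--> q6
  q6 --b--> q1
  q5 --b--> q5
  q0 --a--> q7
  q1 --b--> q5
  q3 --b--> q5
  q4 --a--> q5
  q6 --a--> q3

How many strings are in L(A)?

6

The useful subgraph on states {q0, q1, q2, q4, q6, q7} is acyclic, so L(A) is finite; the longest accepting path visits 6 useful states, giving maximum string length 5.
Counting accepting paths from q0 by length: 1 of length 1, 2 of length 2, 1 of length 3, 1 of length 4, 1 of length 5. Total 6.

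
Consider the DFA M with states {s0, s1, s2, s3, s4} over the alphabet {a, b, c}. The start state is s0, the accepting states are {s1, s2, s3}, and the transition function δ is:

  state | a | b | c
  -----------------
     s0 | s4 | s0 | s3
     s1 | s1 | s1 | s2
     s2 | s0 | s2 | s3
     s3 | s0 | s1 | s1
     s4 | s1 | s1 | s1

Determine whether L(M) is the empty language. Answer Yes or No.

The string c is accepted: the run s0 → s3 ends in the accepting state s3.
Since at least one string is accepted, L(M) is not empty.

No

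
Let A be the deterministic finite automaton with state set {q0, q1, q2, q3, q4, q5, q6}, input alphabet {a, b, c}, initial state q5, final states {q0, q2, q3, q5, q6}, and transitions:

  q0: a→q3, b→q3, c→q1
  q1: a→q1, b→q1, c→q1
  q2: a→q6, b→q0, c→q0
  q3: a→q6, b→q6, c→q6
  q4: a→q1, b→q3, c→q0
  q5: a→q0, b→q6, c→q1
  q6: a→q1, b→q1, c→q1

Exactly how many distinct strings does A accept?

The useful subgraph on states {q0, q3, q5, q6} is acyclic, so L(A) is finite; the longest accepting path visits 4 useful states, giving maximum string length 3.
Counting accepting paths from q5 by length: 1 of length 0, 2 of length 1, 2 of length 2, 6 of length 3. Total 11.

11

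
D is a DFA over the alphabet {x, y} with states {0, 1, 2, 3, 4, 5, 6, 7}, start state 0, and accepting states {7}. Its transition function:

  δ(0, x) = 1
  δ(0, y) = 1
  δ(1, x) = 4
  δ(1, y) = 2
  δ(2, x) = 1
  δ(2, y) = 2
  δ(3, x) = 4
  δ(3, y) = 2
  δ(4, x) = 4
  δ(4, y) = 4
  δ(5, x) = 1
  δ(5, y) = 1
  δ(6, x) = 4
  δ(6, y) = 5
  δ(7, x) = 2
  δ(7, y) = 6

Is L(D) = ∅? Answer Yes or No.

Yes

The states reachable from the start state are {0, 1, 2, 4}.
None of the accepting states {7} is reachable, so no string is accepted and L(D) = ∅.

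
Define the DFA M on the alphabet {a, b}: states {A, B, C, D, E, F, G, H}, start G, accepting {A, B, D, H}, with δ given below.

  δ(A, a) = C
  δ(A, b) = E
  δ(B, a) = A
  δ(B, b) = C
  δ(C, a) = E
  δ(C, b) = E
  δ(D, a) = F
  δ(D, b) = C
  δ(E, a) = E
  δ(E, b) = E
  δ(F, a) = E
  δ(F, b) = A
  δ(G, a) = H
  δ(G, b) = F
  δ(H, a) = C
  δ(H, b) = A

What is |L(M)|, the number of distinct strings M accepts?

3

The useful subgraph on states {A, F, G, H} is acyclic, so L(M) is finite; the longest accepting path visits 3 useful states, giving maximum string length 2.
Counting accepting paths from G by length: 1 of length 1, 2 of length 2. Total 3.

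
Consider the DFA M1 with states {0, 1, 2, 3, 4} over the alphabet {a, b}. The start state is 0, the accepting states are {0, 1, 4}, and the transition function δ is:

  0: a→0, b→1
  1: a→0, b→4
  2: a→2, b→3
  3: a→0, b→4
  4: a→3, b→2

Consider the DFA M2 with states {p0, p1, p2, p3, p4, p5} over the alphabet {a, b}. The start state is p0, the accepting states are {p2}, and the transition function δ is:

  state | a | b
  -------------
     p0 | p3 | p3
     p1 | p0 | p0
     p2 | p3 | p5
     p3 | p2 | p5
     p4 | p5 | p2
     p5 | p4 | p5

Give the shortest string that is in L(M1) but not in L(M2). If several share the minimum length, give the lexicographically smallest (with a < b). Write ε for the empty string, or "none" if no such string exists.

ε

The empty string ε is accepted by M1 but not by M2.
Since ε is the unique shortest string, it is the required witness.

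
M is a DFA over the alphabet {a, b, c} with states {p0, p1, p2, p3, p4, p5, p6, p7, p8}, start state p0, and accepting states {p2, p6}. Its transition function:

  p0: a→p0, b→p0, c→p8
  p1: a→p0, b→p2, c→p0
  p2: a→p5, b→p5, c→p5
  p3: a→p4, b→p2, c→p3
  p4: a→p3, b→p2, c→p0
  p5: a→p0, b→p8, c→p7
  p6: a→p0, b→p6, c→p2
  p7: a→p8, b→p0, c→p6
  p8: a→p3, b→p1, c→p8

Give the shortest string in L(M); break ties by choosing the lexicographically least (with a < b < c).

cab

A breadth-first search from p0 reaches an accepting state first via the path p0 → p8 → p3 → p2 on input cab.
No string of length < 3 is accepted (BFS exhausts all shorter strings without reaching an accepting state), and cab is the lexicographically least accepting string of length 3.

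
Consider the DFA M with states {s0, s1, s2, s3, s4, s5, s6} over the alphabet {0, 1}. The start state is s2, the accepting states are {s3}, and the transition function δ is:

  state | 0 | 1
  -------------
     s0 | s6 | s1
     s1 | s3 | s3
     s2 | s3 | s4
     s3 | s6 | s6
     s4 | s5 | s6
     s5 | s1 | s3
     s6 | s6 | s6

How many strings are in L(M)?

4

The useful subgraph on states {s1, s2, s3, s4, s5} is acyclic, so L(M) is finite; the longest accepting path visits 5 useful states, giving maximum string length 4.
Counting accepting paths from s2 by length: 1 of length 1, 1 of length 3, 2 of length 4. Total 4.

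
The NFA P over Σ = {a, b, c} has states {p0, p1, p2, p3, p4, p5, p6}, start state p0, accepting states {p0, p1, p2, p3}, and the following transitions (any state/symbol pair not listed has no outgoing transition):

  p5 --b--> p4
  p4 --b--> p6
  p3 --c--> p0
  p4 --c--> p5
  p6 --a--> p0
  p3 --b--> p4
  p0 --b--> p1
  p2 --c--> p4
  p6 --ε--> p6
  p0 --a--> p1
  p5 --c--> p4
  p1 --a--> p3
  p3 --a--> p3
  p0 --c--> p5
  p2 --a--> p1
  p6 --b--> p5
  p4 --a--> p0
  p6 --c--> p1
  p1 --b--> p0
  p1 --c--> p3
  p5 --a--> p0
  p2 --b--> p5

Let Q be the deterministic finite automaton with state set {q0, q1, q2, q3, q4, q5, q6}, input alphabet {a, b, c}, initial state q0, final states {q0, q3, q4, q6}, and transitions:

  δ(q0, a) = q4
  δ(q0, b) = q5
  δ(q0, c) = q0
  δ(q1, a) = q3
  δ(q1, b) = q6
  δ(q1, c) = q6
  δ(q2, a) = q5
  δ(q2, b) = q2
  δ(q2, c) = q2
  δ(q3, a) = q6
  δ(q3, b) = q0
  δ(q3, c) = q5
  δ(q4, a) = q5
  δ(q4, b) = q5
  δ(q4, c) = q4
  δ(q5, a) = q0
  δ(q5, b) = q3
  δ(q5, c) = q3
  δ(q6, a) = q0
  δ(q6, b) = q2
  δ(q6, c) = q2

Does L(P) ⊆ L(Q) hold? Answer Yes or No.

The string b is in L(P) but not in L(Q).
So L(P) ⊄ L(Q).

No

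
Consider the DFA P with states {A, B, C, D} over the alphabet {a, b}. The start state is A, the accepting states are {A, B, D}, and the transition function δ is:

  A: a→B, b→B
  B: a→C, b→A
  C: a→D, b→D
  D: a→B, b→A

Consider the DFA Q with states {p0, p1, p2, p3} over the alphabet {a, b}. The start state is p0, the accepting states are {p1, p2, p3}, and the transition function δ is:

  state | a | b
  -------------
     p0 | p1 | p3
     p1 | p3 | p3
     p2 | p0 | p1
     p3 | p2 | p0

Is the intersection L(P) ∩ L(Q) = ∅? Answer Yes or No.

No

The string a is accepted by both P and Q.
Hence L(P) ∩ L(Q) ≠ ∅.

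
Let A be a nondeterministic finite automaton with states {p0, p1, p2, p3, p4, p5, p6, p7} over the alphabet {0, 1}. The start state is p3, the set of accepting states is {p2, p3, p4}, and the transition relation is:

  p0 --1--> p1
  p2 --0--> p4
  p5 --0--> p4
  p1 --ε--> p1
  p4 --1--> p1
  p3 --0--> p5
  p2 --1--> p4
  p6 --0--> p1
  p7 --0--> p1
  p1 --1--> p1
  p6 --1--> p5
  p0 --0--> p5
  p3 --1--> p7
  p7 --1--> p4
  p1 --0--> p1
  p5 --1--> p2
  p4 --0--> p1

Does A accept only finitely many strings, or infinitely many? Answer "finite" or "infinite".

finite

The useful states (reachable from p3 and able to reach an accepting state) are {p2, p3, p4, p5, p7}.
Restricted to these states the transition graph has no cycle, so every accepting path has bounded length and L is finite.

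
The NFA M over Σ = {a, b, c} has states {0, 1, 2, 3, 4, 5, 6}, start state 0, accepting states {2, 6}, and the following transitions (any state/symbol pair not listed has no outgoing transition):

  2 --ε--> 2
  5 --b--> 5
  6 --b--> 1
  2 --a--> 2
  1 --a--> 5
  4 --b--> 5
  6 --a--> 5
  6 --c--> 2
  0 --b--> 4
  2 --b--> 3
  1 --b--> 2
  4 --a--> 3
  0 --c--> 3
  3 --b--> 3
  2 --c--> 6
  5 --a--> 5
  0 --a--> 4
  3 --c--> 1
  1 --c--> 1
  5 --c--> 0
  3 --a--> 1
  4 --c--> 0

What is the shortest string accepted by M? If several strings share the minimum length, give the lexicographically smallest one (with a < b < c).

A breadth-first search from 0 reaches an accepting state first via the path 0 → 3 → 1 → 2 on input cab.
No string of length < 3 is accepted (BFS exhausts all shorter strings without reaching an accepting state), and cab is the lexicographically least accepting string of length 3.

cab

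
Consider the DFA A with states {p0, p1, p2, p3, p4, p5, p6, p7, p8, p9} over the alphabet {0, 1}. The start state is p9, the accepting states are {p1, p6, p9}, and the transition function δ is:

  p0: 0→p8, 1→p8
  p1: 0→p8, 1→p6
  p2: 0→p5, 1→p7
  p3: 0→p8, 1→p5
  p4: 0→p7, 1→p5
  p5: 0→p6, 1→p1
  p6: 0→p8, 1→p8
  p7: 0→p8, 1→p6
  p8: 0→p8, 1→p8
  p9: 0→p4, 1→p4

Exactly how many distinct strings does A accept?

The useful subgraph on states {p1, p4, p5, p6, p7, p9} is acyclic, so L(A) is finite; the longest accepting path visits 5 useful states, giving maximum string length 4.
Counting accepting paths from p9 by length: 1 of length 0, 6 of length 3, 2 of length 4. Total 9.

9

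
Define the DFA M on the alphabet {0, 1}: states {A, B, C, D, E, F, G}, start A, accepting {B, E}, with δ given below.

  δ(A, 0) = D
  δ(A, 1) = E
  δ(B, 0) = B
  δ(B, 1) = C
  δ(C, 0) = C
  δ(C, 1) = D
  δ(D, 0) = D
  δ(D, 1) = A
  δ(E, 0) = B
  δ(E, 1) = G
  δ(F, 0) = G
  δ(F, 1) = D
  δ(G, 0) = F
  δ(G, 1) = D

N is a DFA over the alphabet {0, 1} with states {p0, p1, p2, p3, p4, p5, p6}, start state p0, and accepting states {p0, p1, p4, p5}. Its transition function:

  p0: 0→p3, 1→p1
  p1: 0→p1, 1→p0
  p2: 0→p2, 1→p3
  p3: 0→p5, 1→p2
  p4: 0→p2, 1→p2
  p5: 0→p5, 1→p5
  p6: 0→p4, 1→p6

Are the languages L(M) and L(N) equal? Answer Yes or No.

No

The string 011 is accepted by M but rejected by N.
So L(M) ≠ L(N).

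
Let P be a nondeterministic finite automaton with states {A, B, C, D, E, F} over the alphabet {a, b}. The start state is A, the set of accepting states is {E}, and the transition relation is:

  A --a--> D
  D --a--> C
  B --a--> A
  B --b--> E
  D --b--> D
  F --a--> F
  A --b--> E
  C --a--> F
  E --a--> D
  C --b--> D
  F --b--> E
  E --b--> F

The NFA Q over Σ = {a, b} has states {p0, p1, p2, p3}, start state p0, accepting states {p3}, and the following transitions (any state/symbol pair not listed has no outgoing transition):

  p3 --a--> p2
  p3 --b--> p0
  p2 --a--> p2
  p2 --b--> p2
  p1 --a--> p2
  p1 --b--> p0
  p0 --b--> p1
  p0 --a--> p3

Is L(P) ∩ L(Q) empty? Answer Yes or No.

Exploring the product automaton P × Q from the start pair (A, p0), following both machines on each input symbol, reaches 14 state pairs: (A, p0), (D, p3), (E, p1), (C, p2), (D, p0), (D, p2), (F, p0), (F, p2), (C, p3), (D, p1), (F, p3), (E, p2), (E, p0), (F, p1).
P accepts in {E} and Q accepts in {p3}; no reachable pair has both components accepting, so no string drives both machines to acceptance simultaneously and L(P) ∩ L(Q) = ∅.
So no string is accepted by both, and the intersection is empty.

Yes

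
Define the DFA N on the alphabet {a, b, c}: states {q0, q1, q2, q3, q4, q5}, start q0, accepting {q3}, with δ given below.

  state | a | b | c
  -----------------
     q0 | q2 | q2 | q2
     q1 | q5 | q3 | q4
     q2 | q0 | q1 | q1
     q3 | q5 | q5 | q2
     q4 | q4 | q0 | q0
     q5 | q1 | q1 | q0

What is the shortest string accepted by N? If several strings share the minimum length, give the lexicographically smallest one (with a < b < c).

A breadth-first search from q0 reaches an accepting state first via the path q0 → q2 → q1 → q3 on input abb.
No string of length < 3 is accepted (BFS exhausts all shorter strings without reaching an accepting state), and abb is the lexicographically least accepting string of length 3.

abb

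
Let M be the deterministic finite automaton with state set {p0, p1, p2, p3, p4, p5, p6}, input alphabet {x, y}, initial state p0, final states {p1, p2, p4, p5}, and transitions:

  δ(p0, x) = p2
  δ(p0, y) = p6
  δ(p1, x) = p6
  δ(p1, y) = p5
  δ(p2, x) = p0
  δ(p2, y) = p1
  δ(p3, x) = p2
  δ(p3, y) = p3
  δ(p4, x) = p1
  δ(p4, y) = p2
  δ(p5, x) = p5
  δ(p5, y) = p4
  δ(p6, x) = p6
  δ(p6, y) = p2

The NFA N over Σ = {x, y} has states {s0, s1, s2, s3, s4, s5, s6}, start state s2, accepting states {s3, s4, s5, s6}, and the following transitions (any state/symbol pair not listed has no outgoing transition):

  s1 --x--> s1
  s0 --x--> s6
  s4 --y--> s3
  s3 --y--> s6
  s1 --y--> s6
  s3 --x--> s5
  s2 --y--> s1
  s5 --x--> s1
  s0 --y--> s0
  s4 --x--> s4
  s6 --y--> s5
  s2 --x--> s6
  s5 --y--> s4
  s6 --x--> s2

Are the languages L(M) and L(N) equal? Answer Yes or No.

Yes

Exploring the product automaton M × N from the start pair (p0, s2), following both machines on each input symbol, reaches 6 state pairs: (p0, s2), (p2, s6), (p6, s1), (p1, s5), (p5, s4), (p4, s3).
M accepts in {p1, p2, p4, p5} and N accepts in {s3, s4, s5, s6}. In every reachable pair the two components are either both accepting — (p2, s6), (p1, s5), (p5, s4), (p4, s3) — or both non-accepting, so no string is accepted by exactly one of the machines: L(M) \ L(N) and L(N) \ L(M) are both empty.
Hence every string is accepted by M iff it is accepted by N, and the two languages coincide.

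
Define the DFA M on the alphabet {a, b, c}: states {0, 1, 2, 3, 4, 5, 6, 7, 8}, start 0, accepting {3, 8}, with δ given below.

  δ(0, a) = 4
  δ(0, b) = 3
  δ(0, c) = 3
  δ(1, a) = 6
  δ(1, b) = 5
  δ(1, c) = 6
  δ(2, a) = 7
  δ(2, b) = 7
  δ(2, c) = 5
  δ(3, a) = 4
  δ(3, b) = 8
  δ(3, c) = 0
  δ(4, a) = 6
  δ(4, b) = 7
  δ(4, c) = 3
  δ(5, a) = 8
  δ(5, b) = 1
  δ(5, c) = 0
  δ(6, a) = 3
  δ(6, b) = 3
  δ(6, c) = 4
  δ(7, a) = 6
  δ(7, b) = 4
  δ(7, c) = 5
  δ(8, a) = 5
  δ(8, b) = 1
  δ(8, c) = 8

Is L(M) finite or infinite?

infinite

State 8 is reachable from the start and can reach an accepting state, and it lies on the cycle 8 → 8.
Traversing that cycle any number of times yields accepted strings of unbounded length, so the language is infinite.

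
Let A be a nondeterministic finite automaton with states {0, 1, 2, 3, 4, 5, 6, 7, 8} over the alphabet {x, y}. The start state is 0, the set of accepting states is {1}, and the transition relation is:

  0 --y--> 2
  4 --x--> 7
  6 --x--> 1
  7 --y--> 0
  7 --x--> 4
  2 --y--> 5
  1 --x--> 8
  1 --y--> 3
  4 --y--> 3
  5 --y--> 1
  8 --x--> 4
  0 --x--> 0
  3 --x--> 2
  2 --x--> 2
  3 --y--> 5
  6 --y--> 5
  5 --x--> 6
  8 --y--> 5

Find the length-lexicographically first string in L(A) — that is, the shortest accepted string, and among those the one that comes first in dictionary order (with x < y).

A breadth-first search from 0 reaches an accepting state first via the path 0 → 2 → 5 → 1 on input yyy.
No string of length < 3 is accepted (BFS exhausts all shorter strings without reaching an accepting state), and yyy is the lexicographically least accepting string of length 3.

yyy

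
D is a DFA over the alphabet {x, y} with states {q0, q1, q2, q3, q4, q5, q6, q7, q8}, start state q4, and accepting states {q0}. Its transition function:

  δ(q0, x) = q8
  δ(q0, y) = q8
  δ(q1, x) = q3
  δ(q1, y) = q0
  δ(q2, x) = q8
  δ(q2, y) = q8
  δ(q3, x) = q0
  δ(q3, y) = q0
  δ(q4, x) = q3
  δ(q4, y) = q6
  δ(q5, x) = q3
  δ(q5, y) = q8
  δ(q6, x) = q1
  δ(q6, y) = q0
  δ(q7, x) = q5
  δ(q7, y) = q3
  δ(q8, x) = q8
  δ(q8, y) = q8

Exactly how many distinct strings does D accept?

6

The useful subgraph on states {q0, q1, q3, q4, q6} is acyclic, so L(D) is finite; the longest accepting path visits 5 useful states, giving maximum string length 4.
Counting accepting paths from q4 by length: 3 of length 2, 1 of length 3, 2 of length 4. Total 6.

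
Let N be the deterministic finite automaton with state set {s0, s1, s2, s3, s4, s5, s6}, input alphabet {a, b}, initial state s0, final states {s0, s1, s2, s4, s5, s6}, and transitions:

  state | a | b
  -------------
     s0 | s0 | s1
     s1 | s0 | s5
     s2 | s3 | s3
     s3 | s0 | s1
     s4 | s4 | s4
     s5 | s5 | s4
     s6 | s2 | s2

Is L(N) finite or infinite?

infinite

State s0 is reachable from the start and can reach an accepting state, and it lies on the cycle s0 → s0.
Traversing that cycle any number of times yields accepted strings of unbounded length, so the language is infinite.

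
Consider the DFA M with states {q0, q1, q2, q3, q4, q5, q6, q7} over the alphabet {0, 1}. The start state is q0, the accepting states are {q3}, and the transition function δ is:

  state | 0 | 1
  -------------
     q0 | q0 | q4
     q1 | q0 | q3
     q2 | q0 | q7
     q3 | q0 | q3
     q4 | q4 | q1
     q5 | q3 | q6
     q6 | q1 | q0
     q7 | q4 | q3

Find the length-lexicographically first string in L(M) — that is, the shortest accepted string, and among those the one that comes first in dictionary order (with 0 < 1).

A breadth-first search from q0 reaches an accepting state first via the path q0 → q4 → q1 → q3 on input 111.
No string of length < 3 is accepted (BFS exhausts all shorter strings without reaching an accepting state), and 111 is the lexicographically least accepting string of length 3.

111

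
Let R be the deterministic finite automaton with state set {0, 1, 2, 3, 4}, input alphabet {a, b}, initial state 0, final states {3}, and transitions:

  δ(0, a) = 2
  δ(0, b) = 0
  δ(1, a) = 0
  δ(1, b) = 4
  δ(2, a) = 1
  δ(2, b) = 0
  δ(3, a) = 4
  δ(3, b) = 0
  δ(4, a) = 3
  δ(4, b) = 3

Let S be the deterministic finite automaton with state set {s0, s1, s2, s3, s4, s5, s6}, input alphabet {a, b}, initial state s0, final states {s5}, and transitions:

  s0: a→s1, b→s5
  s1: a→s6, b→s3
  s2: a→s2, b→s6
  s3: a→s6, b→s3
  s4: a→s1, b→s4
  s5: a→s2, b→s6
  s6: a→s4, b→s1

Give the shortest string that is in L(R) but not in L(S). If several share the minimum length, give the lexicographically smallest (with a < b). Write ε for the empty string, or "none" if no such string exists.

The string aaba is accepted by R but not by S.
No shorter string lies in the difference, and aaba is the lexicographically first length-4 string in L(R) \ L(S).

aaba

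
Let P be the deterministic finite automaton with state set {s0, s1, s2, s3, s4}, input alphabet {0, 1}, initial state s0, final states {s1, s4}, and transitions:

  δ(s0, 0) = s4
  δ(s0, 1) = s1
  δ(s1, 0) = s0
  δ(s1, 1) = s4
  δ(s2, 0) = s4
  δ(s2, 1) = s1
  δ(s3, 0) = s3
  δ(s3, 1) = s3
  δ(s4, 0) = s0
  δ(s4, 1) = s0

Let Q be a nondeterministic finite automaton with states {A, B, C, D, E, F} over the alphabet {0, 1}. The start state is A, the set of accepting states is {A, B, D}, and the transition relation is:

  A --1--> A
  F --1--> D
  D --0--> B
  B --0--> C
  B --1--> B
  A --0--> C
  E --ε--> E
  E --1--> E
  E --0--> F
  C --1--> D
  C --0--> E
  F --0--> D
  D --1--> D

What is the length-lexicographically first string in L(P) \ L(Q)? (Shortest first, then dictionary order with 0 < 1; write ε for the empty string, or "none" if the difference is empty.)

0

The string 0 is accepted by P but not by Q.
No shorter string lies in the difference, and 0 is the lexicographically first length-1 string in L(P) \ L(Q).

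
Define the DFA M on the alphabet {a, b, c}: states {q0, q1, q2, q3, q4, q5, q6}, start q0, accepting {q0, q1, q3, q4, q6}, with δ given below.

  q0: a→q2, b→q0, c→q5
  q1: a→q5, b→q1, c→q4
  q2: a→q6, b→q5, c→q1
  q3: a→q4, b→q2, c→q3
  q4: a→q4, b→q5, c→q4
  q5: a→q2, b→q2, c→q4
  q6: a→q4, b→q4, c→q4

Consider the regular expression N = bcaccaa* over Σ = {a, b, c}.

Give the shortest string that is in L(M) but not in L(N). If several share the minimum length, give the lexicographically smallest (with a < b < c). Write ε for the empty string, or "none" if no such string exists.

ε

The empty string ε is accepted by M but not by N.
Since ε is the unique shortest string, it is the required witness.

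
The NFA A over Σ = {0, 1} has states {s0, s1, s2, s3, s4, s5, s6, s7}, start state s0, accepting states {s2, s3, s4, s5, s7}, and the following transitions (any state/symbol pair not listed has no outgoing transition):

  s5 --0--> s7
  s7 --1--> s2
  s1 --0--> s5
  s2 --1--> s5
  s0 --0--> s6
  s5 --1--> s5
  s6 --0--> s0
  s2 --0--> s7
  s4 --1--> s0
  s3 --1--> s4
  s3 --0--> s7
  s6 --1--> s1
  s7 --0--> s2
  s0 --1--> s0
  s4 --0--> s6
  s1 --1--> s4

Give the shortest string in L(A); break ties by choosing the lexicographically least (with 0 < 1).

A breadth-first search from s0 reaches an accepting state first via the path s0 → s6 → s1 → s5 on input 010.
No string of length < 3 is accepted (BFS exhausts all shorter strings without reaching an accepting state), and 010 is the lexicographically least accepting string of length 3.

010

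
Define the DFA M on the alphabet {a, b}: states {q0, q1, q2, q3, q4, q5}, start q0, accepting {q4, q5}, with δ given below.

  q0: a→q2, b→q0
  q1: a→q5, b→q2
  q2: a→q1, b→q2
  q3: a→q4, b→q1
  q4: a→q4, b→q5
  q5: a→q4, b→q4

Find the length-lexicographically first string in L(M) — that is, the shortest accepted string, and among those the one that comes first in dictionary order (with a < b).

aaa

A breadth-first search from q0 reaches an accepting state first via the path q0 → q2 → q1 → q5 on input aaa.
No string of length < 3 is accepted (BFS exhausts all shorter strings without reaching an accepting state), and aaa is the lexicographically least accepting string of length 3.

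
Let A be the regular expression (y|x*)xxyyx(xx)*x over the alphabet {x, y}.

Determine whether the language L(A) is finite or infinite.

The expression contains a Kleene star applied to a subexpression that matches at least one nonempty string, so it matches strings of unbounded length.
Hence L(A) is infinite.

infinite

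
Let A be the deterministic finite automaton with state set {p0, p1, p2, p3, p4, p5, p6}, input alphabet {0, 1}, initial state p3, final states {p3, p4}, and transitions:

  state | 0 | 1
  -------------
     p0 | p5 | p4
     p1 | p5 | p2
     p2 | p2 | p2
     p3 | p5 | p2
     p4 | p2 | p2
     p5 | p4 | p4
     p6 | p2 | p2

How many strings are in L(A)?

3

The useful subgraph on states {p3, p4, p5} is acyclic, so L(A) is finite; the longest accepting path visits 3 useful states, giving maximum string length 2.
Counting accepting paths from p3 by length: 1 of length 0, 2 of length 2. Total 3.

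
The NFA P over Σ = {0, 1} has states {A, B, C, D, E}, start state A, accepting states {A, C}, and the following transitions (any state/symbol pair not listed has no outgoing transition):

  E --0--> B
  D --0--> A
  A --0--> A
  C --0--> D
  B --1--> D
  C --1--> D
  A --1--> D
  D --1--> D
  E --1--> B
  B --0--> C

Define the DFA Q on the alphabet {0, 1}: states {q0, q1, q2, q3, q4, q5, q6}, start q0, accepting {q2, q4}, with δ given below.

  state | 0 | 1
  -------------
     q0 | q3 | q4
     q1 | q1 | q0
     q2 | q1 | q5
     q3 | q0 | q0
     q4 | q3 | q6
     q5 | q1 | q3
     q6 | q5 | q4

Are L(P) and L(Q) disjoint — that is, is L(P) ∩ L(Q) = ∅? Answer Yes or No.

Yes

Exploring the product automaton P × Q from the start pair (A, q0), following both machines on each input symbol, reaches 8 state pairs: (A, q0), (A, q3), (D, q4), (D, q0), (D, q6), (A, q5), (A, q1), (D, q3).
P accepts in {A, C} and Q accepts in {q2, q4}; no reachable pair has both components accepting, so no string drives both machines to acceptance simultaneously and L(P) ∩ L(Q) = ∅.
So no string is accepted by both, and the intersection is empty.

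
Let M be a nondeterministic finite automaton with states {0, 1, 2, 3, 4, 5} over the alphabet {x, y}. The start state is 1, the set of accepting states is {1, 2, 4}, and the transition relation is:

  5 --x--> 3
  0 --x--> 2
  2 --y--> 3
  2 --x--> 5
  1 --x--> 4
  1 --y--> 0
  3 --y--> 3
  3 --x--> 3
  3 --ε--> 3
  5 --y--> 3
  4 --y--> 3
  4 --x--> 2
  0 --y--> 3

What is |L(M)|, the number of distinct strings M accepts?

The useful subgraph on states {0, 1, 2, 4} is acyclic, so L(M) is finite; the longest accepting path visits 3 useful states, giving maximum string length 2.
Counting accepting paths from 1 by length: 1 of length 0, 1 of length 1, 2 of length 2. Total 4.

4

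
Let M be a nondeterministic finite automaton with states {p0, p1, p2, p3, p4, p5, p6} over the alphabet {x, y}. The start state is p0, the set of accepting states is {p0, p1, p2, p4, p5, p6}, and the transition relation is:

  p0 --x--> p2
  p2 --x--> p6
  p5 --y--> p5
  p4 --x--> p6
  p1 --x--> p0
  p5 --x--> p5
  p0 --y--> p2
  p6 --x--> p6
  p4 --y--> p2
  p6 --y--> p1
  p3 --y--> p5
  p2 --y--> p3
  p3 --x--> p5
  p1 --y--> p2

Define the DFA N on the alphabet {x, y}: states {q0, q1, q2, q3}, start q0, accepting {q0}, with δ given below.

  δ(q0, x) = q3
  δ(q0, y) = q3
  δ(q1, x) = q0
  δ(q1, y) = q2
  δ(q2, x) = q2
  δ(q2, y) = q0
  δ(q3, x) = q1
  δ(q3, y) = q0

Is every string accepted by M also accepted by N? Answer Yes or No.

No

The string x is in L(M) but not in L(N).
So L(M) ⊄ L(N).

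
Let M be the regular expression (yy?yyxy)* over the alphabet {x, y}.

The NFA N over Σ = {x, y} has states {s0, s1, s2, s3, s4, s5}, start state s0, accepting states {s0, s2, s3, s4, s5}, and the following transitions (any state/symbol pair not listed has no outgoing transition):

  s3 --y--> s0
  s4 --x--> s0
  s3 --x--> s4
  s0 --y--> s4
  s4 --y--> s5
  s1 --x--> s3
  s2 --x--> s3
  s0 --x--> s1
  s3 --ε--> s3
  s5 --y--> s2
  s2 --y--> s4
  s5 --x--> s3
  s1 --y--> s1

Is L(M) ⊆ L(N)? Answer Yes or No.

Yes

Converting the expression M to a DFA (subset construction, then merging equivalent states) gives the minimal DFA with states {m0, m1, m2, m3, m4, m5, m6}, start state m0, accepting states {m0} and transitions m0: x→m1, y→m2; m1: x→m1, y→m1; m2: x→m1, y→m3; m3: x→m1, y→m4; m4: x→m5, y→m6; m5: x→m1, y→m0; m6: x→m5, y→m1.
Exploring the product automaton M × N from the start pair (m0, s0), following both machines on each input symbol, reaches 18 state pairs: (m0, s0), (m1, s1), (m2, s4), (m1, s3), (m1, s0), (m3, s5), (m1, s4), (m4, s2), (m1, s5), (m5, s3), (m6, s4), (m1, s2), (m5, s0), (m0, s4), (m2, s5), (m3, s2), (m4, s4), (m6, s5).
M accepts in {m0} and N accepts in {s0, s2, s3, s4, s5}. The reachable pairs whose M-component is accepting are (m0, s0), (m0, s4); in each of them the N-component is accepting too, so the product for L(M) \ L(N) (M-component accepting, N-component rejecting) has no reachable accepting pair and the difference is empty.
Hence every string in L(M) is also in L(N).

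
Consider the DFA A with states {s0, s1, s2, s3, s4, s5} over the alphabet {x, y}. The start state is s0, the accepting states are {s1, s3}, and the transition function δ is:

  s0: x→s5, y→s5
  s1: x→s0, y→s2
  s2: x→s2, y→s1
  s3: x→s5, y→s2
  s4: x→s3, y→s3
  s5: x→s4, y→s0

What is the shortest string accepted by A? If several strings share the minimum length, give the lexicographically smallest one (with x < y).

xxx

A breadth-first search from s0 reaches an accepting state first via the path s0 → s5 → s4 → s3 on input xxx.
No string of length < 3 is accepted (BFS exhausts all shorter strings without reaching an accepting state), and xxx is the lexicographically least accepting string of length 3.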